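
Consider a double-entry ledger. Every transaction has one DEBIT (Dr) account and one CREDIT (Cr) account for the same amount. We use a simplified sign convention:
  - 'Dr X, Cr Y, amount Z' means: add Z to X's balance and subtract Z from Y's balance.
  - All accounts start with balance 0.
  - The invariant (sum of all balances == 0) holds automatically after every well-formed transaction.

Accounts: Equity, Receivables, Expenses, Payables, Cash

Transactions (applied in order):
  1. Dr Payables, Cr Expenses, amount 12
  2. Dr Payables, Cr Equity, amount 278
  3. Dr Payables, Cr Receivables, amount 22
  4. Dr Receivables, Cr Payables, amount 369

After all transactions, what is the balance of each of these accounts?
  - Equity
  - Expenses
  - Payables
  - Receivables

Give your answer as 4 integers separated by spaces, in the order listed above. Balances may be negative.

After txn 1 (Dr Payables, Cr Expenses, amount 12): Expenses=-12 Payables=12
After txn 2 (Dr Payables, Cr Equity, amount 278): Equity=-278 Expenses=-12 Payables=290
After txn 3 (Dr Payables, Cr Receivables, amount 22): Equity=-278 Expenses=-12 Payables=312 Receivables=-22
After txn 4 (Dr Receivables, Cr Payables, amount 369): Equity=-278 Expenses=-12 Payables=-57 Receivables=347

Answer: -278 -12 -57 347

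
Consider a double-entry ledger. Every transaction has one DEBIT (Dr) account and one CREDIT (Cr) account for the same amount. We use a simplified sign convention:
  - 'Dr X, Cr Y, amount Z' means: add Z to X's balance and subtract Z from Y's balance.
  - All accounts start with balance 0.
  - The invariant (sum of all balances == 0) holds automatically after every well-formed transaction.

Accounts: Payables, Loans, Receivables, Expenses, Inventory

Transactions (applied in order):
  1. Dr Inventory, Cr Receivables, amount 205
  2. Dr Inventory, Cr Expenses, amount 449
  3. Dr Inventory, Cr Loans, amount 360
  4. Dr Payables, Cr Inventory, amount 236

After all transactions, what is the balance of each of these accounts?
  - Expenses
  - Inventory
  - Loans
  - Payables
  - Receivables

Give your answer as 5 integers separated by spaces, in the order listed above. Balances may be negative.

After txn 1 (Dr Inventory, Cr Receivables, amount 205): Inventory=205 Receivables=-205
After txn 2 (Dr Inventory, Cr Expenses, amount 449): Expenses=-449 Inventory=654 Receivables=-205
After txn 3 (Dr Inventory, Cr Loans, amount 360): Expenses=-449 Inventory=1014 Loans=-360 Receivables=-205
After txn 4 (Dr Payables, Cr Inventory, amount 236): Expenses=-449 Inventory=778 Loans=-360 Payables=236 Receivables=-205

Answer: -449 778 -360 236 -205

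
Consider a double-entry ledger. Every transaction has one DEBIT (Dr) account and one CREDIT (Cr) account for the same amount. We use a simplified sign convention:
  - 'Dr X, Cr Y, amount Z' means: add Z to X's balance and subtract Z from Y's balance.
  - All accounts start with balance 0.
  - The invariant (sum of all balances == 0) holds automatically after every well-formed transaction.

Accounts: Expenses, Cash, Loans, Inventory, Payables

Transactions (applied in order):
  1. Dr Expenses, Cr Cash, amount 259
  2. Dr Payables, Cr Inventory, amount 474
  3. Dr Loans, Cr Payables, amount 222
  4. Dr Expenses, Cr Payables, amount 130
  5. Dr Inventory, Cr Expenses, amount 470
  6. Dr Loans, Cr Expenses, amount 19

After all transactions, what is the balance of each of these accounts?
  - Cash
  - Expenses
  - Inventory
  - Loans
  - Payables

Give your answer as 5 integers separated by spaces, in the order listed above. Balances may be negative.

After txn 1 (Dr Expenses, Cr Cash, amount 259): Cash=-259 Expenses=259
After txn 2 (Dr Payables, Cr Inventory, amount 474): Cash=-259 Expenses=259 Inventory=-474 Payables=474
After txn 3 (Dr Loans, Cr Payables, amount 222): Cash=-259 Expenses=259 Inventory=-474 Loans=222 Payables=252
After txn 4 (Dr Expenses, Cr Payables, amount 130): Cash=-259 Expenses=389 Inventory=-474 Loans=222 Payables=122
After txn 5 (Dr Inventory, Cr Expenses, amount 470): Cash=-259 Expenses=-81 Inventory=-4 Loans=222 Payables=122
After txn 6 (Dr Loans, Cr Expenses, amount 19): Cash=-259 Expenses=-100 Inventory=-4 Loans=241 Payables=122

Answer: -259 -100 -4 241 122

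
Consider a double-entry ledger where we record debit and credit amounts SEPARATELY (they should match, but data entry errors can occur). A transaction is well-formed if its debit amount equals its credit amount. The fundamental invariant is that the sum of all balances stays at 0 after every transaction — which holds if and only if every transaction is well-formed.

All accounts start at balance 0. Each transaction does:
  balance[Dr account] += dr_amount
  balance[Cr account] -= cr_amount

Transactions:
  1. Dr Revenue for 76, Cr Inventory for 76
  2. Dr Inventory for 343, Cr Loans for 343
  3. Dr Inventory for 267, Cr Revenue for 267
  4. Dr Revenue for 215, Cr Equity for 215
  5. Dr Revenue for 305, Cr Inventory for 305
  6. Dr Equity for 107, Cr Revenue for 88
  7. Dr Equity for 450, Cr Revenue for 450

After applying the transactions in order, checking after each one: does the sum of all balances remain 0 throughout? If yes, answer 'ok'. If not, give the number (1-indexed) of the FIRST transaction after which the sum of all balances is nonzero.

After txn 1: dr=76 cr=76 sum_balances=0
After txn 2: dr=343 cr=343 sum_balances=0
After txn 3: dr=267 cr=267 sum_balances=0
After txn 4: dr=215 cr=215 sum_balances=0
After txn 5: dr=305 cr=305 sum_balances=0
After txn 6: dr=107 cr=88 sum_balances=19
After txn 7: dr=450 cr=450 sum_balances=19

Answer: 6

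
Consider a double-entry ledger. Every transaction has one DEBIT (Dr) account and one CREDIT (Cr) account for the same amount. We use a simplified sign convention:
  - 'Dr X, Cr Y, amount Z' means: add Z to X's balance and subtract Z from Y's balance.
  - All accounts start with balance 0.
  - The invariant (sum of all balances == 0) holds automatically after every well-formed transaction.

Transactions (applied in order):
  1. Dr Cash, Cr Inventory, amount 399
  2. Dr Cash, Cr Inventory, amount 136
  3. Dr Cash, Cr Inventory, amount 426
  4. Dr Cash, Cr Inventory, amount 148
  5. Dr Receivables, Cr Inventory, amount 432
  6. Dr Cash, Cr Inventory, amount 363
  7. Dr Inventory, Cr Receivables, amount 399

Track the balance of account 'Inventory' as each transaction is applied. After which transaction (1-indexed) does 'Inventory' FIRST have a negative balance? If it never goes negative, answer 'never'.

Answer: 1

Derivation:
After txn 1: Inventory=-399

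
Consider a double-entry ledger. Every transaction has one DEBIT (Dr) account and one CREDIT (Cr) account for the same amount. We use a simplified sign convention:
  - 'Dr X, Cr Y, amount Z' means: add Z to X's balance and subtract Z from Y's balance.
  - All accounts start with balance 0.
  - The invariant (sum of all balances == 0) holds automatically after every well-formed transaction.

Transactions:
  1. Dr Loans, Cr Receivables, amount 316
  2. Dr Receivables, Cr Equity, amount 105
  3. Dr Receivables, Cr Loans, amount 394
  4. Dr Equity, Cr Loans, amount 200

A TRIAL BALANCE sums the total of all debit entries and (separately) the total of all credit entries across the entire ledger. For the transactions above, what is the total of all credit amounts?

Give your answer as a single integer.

Answer: 1015

Derivation:
Txn 1: credit+=316
Txn 2: credit+=105
Txn 3: credit+=394
Txn 4: credit+=200
Total credits = 1015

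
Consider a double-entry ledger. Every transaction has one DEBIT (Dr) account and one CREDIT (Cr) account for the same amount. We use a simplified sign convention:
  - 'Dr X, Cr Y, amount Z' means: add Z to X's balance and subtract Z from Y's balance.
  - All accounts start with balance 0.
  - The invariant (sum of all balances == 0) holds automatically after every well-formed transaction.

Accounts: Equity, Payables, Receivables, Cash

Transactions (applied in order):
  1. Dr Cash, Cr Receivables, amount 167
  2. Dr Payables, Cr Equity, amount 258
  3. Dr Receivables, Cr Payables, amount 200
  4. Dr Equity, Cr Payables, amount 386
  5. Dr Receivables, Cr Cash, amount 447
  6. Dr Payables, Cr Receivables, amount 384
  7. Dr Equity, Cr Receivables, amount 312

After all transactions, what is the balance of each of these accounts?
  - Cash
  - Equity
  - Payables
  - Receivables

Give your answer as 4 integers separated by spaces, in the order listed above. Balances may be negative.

After txn 1 (Dr Cash, Cr Receivables, amount 167): Cash=167 Receivables=-167
After txn 2 (Dr Payables, Cr Equity, amount 258): Cash=167 Equity=-258 Payables=258 Receivables=-167
After txn 3 (Dr Receivables, Cr Payables, amount 200): Cash=167 Equity=-258 Payables=58 Receivables=33
After txn 4 (Dr Equity, Cr Payables, amount 386): Cash=167 Equity=128 Payables=-328 Receivables=33
After txn 5 (Dr Receivables, Cr Cash, amount 447): Cash=-280 Equity=128 Payables=-328 Receivables=480
After txn 6 (Dr Payables, Cr Receivables, amount 384): Cash=-280 Equity=128 Payables=56 Receivables=96
After txn 7 (Dr Equity, Cr Receivables, amount 312): Cash=-280 Equity=440 Payables=56 Receivables=-216

Answer: -280 440 56 -216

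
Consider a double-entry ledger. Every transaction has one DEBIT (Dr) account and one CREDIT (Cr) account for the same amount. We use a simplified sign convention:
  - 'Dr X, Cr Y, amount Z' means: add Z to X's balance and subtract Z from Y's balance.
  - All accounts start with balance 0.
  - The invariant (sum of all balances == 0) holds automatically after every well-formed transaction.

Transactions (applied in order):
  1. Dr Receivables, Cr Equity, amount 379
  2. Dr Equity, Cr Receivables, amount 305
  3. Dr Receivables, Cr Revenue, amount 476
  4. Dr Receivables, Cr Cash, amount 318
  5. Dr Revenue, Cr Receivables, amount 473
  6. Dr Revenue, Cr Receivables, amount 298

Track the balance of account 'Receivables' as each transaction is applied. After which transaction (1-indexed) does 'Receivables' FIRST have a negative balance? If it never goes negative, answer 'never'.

After txn 1: Receivables=379
After txn 2: Receivables=74
After txn 3: Receivables=550
After txn 4: Receivables=868
After txn 5: Receivables=395
After txn 6: Receivables=97

Answer: never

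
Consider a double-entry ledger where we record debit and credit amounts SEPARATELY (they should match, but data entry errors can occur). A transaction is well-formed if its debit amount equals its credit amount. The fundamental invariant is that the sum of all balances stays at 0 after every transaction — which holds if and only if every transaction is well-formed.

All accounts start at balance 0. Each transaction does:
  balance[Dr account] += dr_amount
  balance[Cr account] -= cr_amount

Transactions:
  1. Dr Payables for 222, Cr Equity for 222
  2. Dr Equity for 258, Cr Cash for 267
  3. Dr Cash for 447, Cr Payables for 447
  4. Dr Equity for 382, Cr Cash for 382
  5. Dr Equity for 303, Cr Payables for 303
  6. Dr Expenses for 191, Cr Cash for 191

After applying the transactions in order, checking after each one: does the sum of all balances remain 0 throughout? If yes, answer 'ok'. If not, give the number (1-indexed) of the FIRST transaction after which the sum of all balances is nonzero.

After txn 1: dr=222 cr=222 sum_balances=0
After txn 2: dr=258 cr=267 sum_balances=-9
After txn 3: dr=447 cr=447 sum_balances=-9
After txn 4: dr=382 cr=382 sum_balances=-9
After txn 5: dr=303 cr=303 sum_balances=-9
After txn 6: dr=191 cr=191 sum_balances=-9

Answer: 2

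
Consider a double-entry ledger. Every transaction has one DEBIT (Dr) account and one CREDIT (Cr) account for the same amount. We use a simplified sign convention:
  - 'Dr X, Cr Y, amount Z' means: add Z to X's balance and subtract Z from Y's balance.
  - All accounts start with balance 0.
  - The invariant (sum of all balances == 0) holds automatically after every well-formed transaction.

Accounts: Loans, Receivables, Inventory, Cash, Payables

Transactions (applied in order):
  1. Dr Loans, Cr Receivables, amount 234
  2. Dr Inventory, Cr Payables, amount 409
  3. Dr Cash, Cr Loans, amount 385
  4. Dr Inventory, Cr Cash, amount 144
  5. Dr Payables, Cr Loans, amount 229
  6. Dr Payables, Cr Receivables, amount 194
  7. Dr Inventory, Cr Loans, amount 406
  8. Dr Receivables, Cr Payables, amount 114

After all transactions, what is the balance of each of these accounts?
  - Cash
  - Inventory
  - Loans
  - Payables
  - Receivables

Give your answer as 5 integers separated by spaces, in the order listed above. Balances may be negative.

After txn 1 (Dr Loans, Cr Receivables, amount 234): Loans=234 Receivables=-234
After txn 2 (Dr Inventory, Cr Payables, amount 409): Inventory=409 Loans=234 Payables=-409 Receivables=-234
After txn 3 (Dr Cash, Cr Loans, amount 385): Cash=385 Inventory=409 Loans=-151 Payables=-409 Receivables=-234
After txn 4 (Dr Inventory, Cr Cash, amount 144): Cash=241 Inventory=553 Loans=-151 Payables=-409 Receivables=-234
After txn 5 (Dr Payables, Cr Loans, amount 229): Cash=241 Inventory=553 Loans=-380 Payables=-180 Receivables=-234
After txn 6 (Dr Payables, Cr Receivables, amount 194): Cash=241 Inventory=553 Loans=-380 Payables=14 Receivables=-428
After txn 7 (Dr Inventory, Cr Loans, amount 406): Cash=241 Inventory=959 Loans=-786 Payables=14 Receivables=-428
After txn 8 (Dr Receivables, Cr Payables, amount 114): Cash=241 Inventory=959 Loans=-786 Payables=-100 Receivables=-314

Answer: 241 959 -786 -100 -314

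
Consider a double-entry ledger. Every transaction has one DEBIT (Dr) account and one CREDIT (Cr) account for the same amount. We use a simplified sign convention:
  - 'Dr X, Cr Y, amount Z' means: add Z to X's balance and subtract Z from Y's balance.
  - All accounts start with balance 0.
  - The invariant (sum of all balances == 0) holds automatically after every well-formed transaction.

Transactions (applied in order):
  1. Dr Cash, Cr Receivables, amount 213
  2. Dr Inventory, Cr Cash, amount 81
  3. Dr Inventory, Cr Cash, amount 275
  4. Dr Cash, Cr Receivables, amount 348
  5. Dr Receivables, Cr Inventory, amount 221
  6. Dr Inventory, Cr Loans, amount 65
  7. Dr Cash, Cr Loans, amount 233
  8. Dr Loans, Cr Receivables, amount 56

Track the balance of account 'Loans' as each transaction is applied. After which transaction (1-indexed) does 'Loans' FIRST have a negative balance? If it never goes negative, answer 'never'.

After txn 1: Loans=0
After txn 2: Loans=0
After txn 3: Loans=0
After txn 4: Loans=0
After txn 5: Loans=0
After txn 6: Loans=-65

Answer: 6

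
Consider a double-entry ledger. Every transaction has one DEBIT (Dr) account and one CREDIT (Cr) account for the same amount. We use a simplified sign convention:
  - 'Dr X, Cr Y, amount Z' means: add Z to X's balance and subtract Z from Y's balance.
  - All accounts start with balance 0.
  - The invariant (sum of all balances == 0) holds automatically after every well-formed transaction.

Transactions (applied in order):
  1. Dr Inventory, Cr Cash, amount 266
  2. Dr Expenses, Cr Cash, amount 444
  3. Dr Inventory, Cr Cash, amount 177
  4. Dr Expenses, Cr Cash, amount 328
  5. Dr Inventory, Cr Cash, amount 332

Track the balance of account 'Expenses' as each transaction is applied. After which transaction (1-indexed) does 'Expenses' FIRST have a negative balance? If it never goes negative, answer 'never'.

Answer: never

Derivation:
After txn 1: Expenses=0
After txn 2: Expenses=444
After txn 3: Expenses=444
After txn 4: Expenses=772
After txn 5: Expenses=772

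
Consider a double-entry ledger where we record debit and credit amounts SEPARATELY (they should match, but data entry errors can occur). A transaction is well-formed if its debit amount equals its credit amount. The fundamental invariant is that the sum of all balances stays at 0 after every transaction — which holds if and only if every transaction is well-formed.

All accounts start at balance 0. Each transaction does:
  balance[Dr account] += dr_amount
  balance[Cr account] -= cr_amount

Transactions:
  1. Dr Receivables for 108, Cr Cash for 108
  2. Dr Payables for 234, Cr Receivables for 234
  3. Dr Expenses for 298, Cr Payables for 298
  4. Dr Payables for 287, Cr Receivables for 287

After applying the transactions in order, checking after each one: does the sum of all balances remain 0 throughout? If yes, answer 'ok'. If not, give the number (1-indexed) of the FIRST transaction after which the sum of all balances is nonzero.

After txn 1: dr=108 cr=108 sum_balances=0
After txn 2: dr=234 cr=234 sum_balances=0
After txn 3: dr=298 cr=298 sum_balances=0
After txn 4: dr=287 cr=287 sum_balances=0

Answer: ok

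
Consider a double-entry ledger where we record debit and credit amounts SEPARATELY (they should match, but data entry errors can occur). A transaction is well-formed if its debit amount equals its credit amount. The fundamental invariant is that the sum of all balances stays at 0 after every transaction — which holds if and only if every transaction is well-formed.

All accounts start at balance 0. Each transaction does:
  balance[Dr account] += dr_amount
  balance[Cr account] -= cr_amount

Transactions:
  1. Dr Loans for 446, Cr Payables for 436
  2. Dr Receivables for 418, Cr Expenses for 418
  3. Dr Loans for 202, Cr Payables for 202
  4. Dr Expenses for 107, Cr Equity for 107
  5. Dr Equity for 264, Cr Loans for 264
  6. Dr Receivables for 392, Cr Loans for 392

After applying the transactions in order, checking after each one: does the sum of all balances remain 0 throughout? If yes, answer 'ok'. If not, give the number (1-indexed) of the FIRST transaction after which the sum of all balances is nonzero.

After txn 1: dr=446 cr=436 sum_balances=10
After txn 2: dr=418 cr=418 sum_balances=10
After txn 3: dr=202 cr=202 sum_balances=10
After txn 4: dr=107 cr=107 sum_balances=10
After txn 5: dr=264 cr=264 sum_balances=10
After txn 6: dr=392 cr=392 sum_balances=10

Answer: 1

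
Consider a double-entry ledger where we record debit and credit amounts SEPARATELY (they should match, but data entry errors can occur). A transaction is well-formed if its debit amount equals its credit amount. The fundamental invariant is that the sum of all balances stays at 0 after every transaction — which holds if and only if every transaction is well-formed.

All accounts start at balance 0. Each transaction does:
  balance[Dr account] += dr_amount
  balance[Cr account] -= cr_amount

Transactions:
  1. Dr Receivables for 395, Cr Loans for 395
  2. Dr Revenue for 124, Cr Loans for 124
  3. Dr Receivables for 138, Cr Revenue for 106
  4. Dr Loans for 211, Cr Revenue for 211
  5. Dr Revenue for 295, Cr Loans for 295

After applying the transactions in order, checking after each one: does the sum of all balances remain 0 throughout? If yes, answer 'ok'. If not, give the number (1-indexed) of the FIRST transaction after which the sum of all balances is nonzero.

After txn 1: dr=395 cr=395 sum_balances=0
After txn 2: dr=124 cr=124 sum_balances=0
After txn 3: dr=138 cr=106 sum_balances=32
After txn 4: dr=211 cr=211 sum_balances=32
After txn 5: dr=295 cr=295 sum_balances=32

Answer: 3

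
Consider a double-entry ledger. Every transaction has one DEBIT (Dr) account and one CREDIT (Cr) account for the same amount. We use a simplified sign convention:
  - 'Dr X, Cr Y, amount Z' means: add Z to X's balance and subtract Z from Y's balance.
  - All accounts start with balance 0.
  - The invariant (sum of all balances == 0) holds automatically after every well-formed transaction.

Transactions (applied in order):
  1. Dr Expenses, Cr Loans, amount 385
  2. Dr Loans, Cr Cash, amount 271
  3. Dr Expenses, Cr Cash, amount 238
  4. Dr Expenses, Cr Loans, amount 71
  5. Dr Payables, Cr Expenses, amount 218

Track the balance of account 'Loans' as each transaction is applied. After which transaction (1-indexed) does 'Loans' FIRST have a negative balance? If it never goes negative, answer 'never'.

Answer: 1

Derivation:
After txn 1: Loans=-385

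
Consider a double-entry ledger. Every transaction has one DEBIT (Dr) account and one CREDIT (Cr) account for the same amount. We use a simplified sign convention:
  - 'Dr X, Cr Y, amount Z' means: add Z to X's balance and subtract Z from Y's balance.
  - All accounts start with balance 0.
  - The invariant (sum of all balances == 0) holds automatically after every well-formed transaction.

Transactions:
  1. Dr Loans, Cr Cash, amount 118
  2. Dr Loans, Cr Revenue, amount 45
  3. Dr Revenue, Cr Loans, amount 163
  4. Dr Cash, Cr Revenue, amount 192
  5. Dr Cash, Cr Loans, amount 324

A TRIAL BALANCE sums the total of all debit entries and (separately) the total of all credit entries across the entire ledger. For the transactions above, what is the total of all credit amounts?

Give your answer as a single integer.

Txn 1: credit+=118
Txn 2: credit+=45
Txn 3: credit+=163
Txn 4: credit+=192
Txn 5: credit+=324
Total credits = 842

Answer: 842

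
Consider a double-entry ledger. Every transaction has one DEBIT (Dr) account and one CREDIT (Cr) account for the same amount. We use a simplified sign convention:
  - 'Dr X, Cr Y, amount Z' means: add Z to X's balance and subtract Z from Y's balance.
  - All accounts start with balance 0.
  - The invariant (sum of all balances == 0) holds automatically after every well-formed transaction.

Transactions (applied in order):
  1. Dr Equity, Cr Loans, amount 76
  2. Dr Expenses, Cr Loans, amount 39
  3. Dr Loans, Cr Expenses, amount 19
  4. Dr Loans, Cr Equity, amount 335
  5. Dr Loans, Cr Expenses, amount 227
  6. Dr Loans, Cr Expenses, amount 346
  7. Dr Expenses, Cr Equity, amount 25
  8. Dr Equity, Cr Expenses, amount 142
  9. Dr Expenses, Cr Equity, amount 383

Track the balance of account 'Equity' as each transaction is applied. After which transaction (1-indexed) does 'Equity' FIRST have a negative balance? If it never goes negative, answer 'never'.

After txn 1: Equity=76
After txn 2: Equity=76
After txn 3: Equity=76
After txn 4: Equity=-259

Answer: 4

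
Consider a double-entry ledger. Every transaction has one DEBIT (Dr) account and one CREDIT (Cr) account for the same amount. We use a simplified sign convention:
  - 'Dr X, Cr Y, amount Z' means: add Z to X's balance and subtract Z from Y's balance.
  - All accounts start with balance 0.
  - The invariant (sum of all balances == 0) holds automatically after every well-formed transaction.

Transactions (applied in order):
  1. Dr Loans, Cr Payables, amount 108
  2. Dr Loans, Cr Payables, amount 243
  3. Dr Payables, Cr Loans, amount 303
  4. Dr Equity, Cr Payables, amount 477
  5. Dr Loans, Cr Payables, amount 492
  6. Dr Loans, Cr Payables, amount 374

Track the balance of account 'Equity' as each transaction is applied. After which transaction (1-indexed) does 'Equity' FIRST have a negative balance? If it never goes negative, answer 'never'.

Answer: never

Derivation:
After txn 1: Equity=0
After txn 2: Equity=0
After txn 3: Equity=0
After txn 4: Equity=477
After txn 5: Equity=477
After txn 6: Equity=477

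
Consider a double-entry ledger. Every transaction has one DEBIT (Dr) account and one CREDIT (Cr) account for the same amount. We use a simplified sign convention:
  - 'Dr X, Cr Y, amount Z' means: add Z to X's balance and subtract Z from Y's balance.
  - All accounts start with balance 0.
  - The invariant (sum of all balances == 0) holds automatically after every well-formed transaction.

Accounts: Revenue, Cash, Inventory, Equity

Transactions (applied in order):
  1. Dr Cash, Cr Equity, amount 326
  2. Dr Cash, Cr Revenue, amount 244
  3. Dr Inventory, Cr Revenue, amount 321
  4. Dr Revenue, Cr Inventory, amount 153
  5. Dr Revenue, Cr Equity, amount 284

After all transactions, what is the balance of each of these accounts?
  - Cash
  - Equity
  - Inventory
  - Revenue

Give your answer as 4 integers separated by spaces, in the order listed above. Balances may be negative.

After txn 1 (Dr Cash, Cr Equity, amount 326): Cash=326 Equity=-326
After txn 2 (Dr Cash, Cr Revenue, amount 244): Cash=570 Equity=-326 Revenue=-244
After txn 3 (Dr Inventory, Cr Revenue, amount 321): Cash=570 Equity=-326 Inventory=321 Revenue=-565
After txn 4 (Dr Revenue, Cr Inventory, amount 153): Cash=570 Equity=-326 Inventory=168 Revenue=-412
After txn 5 (Dr Revenue, Cr Equity, amount 284): Cash=570 Equity=-610 Inventory=168 Revenue=-128

Answer: 570 -610 168 -128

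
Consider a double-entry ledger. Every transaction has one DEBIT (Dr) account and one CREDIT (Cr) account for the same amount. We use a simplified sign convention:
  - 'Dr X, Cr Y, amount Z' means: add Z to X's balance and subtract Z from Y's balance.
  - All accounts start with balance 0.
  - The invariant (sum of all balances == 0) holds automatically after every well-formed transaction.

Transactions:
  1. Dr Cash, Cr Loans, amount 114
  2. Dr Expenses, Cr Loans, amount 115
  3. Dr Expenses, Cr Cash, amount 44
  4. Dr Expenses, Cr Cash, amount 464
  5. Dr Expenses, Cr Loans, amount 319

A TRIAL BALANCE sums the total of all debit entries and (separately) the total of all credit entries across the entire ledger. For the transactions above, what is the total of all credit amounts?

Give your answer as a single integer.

Txn 1: credit+=114
Txn 2: credit+=115
Txn 3: credit+=44
Txn 4: credit+=464
Txn 5: credit+=319
Total credits = 1056

Answer: 1056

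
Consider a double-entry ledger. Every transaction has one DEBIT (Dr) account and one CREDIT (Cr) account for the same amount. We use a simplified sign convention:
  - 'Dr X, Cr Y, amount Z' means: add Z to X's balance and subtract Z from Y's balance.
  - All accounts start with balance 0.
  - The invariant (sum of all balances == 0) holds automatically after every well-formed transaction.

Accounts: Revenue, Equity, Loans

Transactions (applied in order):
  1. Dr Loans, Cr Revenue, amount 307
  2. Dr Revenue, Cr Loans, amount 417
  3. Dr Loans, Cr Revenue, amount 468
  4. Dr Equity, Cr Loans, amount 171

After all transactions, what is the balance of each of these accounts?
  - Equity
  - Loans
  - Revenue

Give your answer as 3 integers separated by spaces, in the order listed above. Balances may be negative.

Answer: 171 187 -358

Derivation:
After txn 1 (Dr Loans, Cr Revenue, amount 307): Loans=307 Revenue=-307
After txn 2 (Dr Revenue, Cr Loans, amount 417): Loans=-110 Revenue=110
After txn 3 (Dr Loans, Cr Revenue, amount 468): Loans=358 Revenue=-358
After txn 4 (Dr Equity, Cr Loans, amount 171): Equity=171 Loans=187 Revenue=-358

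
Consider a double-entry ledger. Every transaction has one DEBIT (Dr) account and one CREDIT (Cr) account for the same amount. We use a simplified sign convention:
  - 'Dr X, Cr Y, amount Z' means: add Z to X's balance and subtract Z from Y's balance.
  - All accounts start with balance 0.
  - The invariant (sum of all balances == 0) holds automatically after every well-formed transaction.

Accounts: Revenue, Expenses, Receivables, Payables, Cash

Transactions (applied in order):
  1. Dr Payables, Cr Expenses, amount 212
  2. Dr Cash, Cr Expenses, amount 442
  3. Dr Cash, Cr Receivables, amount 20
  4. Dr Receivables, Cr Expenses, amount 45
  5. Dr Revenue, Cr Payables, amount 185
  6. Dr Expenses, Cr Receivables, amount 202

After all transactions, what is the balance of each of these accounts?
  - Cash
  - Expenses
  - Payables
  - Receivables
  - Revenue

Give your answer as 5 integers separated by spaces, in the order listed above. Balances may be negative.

Answer: 462 -497 27 -177 185

Derivation:
After txn 1 (Dr Payables, Cr Expenses, amount 212): Expenses=-212 Payables=212
After txn 2 (Dr Cash, Cr Expenses, amount 442): Cash=442 Expenses=-654 Payables=212
After txn 3 (Dr Cash, Cr Receivables, amount 20): Cash=462 Expenses=-654 Payables=212 Receivables=-20
After txn 4 (Dr Receivables, Cr Expenses, amount 45): Cash=462 Expenses=-699 Payables=212 Receivables=25
After txn 5 (Dr Revenue, Cr Payables, amount 185): Cash=462 Expenses=-699 Payables=27 Receivables=25 Revenue=185
After txn 6 (Dr Expenses, Cr Receivables, amount 202): Cash=462 Expenses=-497 Payables=27 Receivables=-177 Revenue=185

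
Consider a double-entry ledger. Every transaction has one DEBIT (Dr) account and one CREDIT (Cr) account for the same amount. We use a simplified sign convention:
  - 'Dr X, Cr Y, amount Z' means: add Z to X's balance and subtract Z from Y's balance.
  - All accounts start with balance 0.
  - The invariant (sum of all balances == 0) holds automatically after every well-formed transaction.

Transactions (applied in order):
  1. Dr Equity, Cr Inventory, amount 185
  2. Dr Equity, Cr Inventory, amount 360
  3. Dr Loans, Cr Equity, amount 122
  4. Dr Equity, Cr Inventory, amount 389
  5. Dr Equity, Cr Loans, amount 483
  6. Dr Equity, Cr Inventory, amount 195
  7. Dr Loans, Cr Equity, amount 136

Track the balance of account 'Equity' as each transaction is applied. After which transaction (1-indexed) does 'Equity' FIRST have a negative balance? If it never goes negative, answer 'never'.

Answer: never

Derivation:
After txn 1: Equity=185
After txn 2: Equity=545
After txn 3: Equity=423
After txn 4: Equity=812
After txn 5: Equity=1295
After txn 6: Equity=1490
After txn 7: Equity=1354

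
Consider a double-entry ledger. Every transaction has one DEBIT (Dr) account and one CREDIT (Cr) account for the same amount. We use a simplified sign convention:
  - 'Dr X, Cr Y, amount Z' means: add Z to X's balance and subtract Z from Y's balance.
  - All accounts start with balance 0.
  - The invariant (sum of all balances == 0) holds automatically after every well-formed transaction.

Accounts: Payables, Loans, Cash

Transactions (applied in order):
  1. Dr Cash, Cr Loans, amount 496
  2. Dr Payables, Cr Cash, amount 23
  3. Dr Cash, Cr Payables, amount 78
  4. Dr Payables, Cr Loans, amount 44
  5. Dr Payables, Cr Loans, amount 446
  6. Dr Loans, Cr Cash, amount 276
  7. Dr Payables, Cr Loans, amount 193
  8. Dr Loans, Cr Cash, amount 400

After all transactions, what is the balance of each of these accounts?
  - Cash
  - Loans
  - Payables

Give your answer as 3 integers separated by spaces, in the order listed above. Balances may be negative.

Answer: -125 -503 628

Derivation:
After txn 1 (Dr Cash, Cr Loans, amount 496): Cash=496 Loans=-496
After txn 2 (Dr Payables, Cr Cash, amount 23): Cash=473 Loans=-496 Payables=23
After txn 3 (Dr Cash, Cr Payables, amount 78): Cash=551 Loans=-496 Payables=-55
After txn 4 (Dr Payables, Cr Loans, amount 44): Cash=551 Loans=-540 Payables=-11
After txn 5 (Dr Payables, Cr Loans, amount 446): Cash=551 Loans=-986 Payables=435
After txn 6 (Dr Loans, Cr Cash, amount 276): Cash=275 Loans=-710 Payables=435
After txn 7 (Dr Payables, Cr Loans, amount 193): Cash=275 Loans=-903 Payables=628
After txn 8 (Dr Loans, Cr Cash, amount 400): Cash=-125 Loans=-503 Payables=628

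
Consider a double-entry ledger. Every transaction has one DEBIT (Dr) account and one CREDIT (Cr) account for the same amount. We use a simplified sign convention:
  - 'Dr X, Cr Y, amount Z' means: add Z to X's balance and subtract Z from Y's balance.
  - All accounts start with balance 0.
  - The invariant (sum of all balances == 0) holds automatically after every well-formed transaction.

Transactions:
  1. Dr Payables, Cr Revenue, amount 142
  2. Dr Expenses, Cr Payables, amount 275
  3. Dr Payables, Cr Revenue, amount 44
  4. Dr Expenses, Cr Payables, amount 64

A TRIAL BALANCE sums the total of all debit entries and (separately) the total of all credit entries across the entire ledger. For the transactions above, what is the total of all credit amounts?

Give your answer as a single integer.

Answer: 525

Derivation:
Txn 1: credit+=142
Txn 2: credit+=275
Txn 3: credit+=44
Txn 4: credit+=64
Total credits = 525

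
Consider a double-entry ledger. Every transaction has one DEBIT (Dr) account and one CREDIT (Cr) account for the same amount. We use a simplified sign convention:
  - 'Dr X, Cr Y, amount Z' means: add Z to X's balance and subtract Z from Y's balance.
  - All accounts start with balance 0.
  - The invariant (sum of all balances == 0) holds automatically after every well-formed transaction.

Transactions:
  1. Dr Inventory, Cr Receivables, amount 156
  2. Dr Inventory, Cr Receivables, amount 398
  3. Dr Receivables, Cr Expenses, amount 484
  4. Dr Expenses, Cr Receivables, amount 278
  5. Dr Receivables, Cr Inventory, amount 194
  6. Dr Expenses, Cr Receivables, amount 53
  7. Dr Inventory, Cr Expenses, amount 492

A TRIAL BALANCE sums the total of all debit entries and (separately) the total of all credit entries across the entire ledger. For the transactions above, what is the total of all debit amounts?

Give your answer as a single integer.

Txn 1: debit+=156
Txn 2: debit+=398
Txn 3: debit+=484
Txn 4: debit+=278
Txn 5: debit+=194
Txn 6: debit+=53
Txn 7: debit+=492
Total debits = 2055

Answer: 2055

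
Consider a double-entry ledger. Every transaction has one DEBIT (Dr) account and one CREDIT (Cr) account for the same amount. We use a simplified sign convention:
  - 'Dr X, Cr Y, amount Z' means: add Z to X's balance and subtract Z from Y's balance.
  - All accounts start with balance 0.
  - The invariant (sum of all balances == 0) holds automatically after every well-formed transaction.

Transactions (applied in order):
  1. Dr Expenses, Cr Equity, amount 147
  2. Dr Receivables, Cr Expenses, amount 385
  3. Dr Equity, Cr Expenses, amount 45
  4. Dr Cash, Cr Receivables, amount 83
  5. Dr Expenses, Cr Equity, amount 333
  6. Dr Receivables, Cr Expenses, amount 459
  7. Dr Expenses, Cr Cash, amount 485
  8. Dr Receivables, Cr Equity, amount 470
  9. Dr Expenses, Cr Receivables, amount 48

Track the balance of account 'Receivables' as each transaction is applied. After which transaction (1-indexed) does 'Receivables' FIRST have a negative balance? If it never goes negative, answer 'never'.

Answer: never

Derivation:
After txn 1: Receivables=0
After txn 2: Receivables=385
After txn 3: Receivables=385
After txn 4: Receivables=302
After txn 5: Receivables=302
After txn 6: Receivables=761
After txn 7: Receivables=761
After txn 8: Receivables=1231
After txn 9: Receivables=1183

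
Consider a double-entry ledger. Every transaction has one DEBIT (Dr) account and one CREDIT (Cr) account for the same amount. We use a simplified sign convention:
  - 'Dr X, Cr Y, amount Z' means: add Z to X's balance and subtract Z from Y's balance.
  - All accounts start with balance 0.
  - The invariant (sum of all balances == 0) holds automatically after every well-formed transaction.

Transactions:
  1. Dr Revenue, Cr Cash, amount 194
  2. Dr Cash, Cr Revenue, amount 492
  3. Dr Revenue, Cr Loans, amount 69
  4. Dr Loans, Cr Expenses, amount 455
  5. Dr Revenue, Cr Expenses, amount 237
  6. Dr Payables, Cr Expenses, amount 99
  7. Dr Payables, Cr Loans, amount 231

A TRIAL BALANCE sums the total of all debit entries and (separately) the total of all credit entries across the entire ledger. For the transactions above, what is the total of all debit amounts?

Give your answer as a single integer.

Answer: 1777

Derivation:
Txn 1: debit+=194
Txn 2: debit+=492
Txn 3: debit+=69
Txn 4: debit+=455
Txn 5: debit+=237
Txn 6: debit+=99
Txn 7: debit+=231
Total debits = 1777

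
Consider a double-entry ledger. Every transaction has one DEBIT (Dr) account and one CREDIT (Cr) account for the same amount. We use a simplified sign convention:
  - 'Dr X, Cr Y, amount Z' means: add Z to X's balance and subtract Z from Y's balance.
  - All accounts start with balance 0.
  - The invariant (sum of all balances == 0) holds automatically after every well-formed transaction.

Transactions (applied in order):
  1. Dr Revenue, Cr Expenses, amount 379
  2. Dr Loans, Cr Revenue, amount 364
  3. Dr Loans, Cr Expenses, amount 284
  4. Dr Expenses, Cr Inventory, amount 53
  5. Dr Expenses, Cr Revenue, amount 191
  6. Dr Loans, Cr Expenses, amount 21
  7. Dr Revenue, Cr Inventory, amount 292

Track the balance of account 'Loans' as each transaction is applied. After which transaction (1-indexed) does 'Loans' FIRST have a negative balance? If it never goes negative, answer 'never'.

After txn 1: Loans=0
After txn 2: Loans=364
After txn 3: Loans=648
After txn 4: Loans=648
After txn 5: Loans=648
After txn 6: Loans=669
After txn 7: Loans=669

Answer: never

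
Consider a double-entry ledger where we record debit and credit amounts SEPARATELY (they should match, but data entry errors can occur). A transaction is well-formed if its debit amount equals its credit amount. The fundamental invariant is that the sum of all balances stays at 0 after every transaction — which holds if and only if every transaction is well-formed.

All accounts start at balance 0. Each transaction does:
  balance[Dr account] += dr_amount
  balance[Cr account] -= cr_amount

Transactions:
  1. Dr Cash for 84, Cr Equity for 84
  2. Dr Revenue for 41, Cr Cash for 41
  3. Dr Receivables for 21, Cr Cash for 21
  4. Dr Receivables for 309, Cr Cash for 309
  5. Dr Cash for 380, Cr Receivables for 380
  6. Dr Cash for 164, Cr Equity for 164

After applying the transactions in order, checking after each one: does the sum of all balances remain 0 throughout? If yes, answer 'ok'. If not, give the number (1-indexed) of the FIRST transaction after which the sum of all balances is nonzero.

After txn 1: dr=84 cr=84 sum_balances=0
After txn 2: dr=41 cr=41 sum_balances=0
After txn 3: dr=21 cr=21 sum_balances=0
After txn 4: dr=309 cr=309 sum_balances=0
After txn 5: dr=380 cr=380 sum_balances=0
After txn 6: dr=164 cr=164 sum_balances=0

Answer: ok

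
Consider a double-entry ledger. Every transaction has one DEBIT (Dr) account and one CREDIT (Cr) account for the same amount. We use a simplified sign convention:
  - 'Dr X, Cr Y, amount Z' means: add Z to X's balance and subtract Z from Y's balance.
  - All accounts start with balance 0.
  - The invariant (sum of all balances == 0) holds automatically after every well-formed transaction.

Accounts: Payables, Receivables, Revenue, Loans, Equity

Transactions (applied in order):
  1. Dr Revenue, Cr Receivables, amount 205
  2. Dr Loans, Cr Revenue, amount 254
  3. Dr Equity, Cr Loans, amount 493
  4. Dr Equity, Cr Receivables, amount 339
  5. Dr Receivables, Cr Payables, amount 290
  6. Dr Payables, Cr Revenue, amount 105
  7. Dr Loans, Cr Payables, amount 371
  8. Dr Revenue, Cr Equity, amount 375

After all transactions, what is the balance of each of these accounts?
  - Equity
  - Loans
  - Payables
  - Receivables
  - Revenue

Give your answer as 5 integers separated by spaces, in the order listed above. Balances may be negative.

After txn 1 (Dr Revenue, Cr Receivables, amount 205): Receivables=-205 Revenue=205
After txn 2 (Dr Loans, Cr Revenue, amount 254): Loans=254 Receivables=-205 Revenue=-49
After txn 3 (Dr Equity, Cr Loans, amount 493): Equity=493 Loans=-239 Receivables=-205 Revenue=-49
After txn 4 (Dr Equity, Cr Receivables, amount 339): Equity=832 Loans=-239 Receivables=-544 Revenue=-49
After txn 5 (Dr Receivables, Cr Payables, amount 290): Equity=832 Loans=-239 Payables=-290 Receivables=-254 Revenue=-49
After txn 6 (Dr Payables, Cr Revenue, amount 105): Equity=832 Loans=-239 Payables=-185 Receivables=-254 Revenue=-154
After txn 7 (Dr Loans, Cr Payables, amount 371): Equity=832 Loans=132 Payables=-556 Receivables=-254 Revenue=-154
After txn 8 (Dr Revenue, Cr Equity, amount 375): Equity=457 Loans=132 Payables=-556 Receivables=-254 Revenue=221

Answer: 457 132 -556 -254 221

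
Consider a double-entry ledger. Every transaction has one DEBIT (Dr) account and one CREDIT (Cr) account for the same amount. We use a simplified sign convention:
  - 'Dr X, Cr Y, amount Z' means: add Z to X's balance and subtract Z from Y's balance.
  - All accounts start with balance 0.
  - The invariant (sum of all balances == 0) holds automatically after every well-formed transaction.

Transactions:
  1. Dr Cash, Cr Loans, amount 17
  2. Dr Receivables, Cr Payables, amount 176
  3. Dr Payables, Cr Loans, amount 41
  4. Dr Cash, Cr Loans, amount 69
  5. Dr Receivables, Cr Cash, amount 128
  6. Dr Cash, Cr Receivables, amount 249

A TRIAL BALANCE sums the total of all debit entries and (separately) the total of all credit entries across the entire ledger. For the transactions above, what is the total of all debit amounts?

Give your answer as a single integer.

Answer: 680

Derivation:
Txn 1: debit+=17
Txn 2: debit+=176
Txn 3: debit+=41
Txn 4: debit+=69
Txn 5: debit+=128
Txn 6: debit+=249
Total debits = 680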